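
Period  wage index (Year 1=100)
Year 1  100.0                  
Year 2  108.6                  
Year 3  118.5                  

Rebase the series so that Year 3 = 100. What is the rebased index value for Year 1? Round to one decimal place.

84.4

Rebased(Year 1) = 100.0 / 118.5 × 100 = 84.3882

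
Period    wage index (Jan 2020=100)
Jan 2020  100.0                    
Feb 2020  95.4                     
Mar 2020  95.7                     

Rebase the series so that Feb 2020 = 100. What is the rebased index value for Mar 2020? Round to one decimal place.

100.3

Rebased(Mar 2020) = 95.7 / 95.4 × 100 = 100.3145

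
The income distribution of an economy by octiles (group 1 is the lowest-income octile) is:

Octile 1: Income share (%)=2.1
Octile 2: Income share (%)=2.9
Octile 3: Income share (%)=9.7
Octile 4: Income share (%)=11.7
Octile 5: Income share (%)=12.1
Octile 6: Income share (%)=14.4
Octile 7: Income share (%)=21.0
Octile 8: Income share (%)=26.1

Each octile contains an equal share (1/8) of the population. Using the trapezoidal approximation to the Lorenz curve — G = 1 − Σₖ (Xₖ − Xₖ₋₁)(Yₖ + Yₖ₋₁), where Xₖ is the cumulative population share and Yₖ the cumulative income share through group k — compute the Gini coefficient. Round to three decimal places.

0.341

Cumulative income shares Yₖ: 0.0210, 0.0500, 0.1470, 0.2640, 0.3850, 0.5290, 0.7390, 1.0000
Σ (Xₖ−Xₖ₋₁)(Yₖ+Yₖ₋₁) = (1/8)(0.0210+0.0000) + (1/8)(0.0500+0.0210) + (1/8)(0.1470+0.0500) + (1/8)(0.2640+0.1470) + (1/8)(0.3850+0.2640) + (1/8)(0.5290+0.3850) + (1/8)(0.7390+0.5290) + (1/8)(1.0000+0.7390)
  = 0.0026 + 0.0089 + 0.0246 + 0.0514 + 0.0811 + 0.1143 + 0.1585 + 0.2174 = 0.6587
G = 1 − 0.6587 = 0.3413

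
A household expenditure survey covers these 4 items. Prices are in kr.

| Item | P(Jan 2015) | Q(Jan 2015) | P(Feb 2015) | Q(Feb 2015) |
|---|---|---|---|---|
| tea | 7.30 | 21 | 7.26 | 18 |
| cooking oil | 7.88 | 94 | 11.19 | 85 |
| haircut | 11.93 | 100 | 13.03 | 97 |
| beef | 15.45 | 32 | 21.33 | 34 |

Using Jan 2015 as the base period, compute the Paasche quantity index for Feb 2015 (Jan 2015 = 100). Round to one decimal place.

Paasche quantity index uses current-period prices as weights.
ΣP(Feb 2015)·Q(Feb 2015) = 7.26×18 + 11.19×85 + 13.03×97 + 21.33×34 = 130.68 + 951.15 + 1263.91 + 725.22 = 3070.96
ΣP(Feb 2015)·Q(Jan 2015) = 7.26×21 + 11.19×94 + 13.03×100 + 21.33×32 = 152.46 + 1051.86 + 1303 + 682.56 = 3189.88
Index = 3070.96 / 3189.88 × 100 = 96.2720

96.3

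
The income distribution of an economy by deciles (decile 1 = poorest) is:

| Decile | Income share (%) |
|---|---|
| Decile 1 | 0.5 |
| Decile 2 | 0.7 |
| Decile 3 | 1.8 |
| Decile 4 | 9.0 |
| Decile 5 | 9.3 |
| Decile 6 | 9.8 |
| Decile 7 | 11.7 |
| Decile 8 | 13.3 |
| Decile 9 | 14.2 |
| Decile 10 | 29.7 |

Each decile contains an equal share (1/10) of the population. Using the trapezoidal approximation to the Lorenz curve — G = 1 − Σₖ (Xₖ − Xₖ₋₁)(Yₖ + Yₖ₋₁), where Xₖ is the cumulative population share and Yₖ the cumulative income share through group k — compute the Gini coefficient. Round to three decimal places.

0.423

Cumulative income shares Yₖ: 0.0050, 0.0120, 0.0300, 0.1200, 0.2130, 0.3110, 0.4280, 0.5610, 0.7030, 1.0000
Σ (Xₖ−Xₖ₋₁)(Yₖ+Yₖ₋₁) = (1/10)(0.0050+0.0000) + (1/10)(0.0120+0.0050) + (1/10)(0.0300+0.0120) + (1/10)(0.1200+0.0300) + (1/10)(0.2130+0.1200) + (1/10)(0.3110+0.2130) + (1/10)(0.4280+0.3110) + (1/10)(0.5610+0.4280) + (1/10)(0.7030+0.5610) + (1/10)(1.0000+0.7030)
  = 0.0005 + 0.0017 + 0.0042 + 0.0150 + 0.0333 + 0.0524 + 0.0739 + 0.0989 + 0.1264 + 0.1703 = 0.5766
G = 1 − 0.5766 = 0.4234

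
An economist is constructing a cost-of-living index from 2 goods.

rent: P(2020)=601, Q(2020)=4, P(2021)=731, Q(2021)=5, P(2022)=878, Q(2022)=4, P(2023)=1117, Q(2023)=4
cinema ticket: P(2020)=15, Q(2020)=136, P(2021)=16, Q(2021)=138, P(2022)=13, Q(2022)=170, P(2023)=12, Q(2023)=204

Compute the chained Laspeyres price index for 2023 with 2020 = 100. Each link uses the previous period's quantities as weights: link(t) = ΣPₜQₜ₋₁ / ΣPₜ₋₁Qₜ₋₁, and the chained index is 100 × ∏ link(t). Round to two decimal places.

Link 2020→2021:
ΣP(2021)Q(2020) = 731×4 + 16×136 = 2924 + 2176 = 5100
ΣP(2020)Q(2020) = 601×4 + 15×136 = 2404 + 2040 = 4444
link = 5100/4444 = 1.147615
Link 2021→2022:
ΣP(2022)Q(2021) = 878×5 + 13×138 = 4390 + 1794 = 6184
ΣP(2021)Q(2021) = 731×5 + 16×138 = 3655 + 2208 = 5863
link = 6184/5863 = 1.054750
Link 2022→2023:
ΣP(2023)Q(2022) = 1117×4 + 12×170 = 4468 + 2040 = 6508
ΣP(2022)Q(2022) = 878×4 + 13×170 = 3512 + 2210 = 5722
link = 6508/5722 = 1.137365
Chained index = 100 × 1.147615 × 1.054750 × 1.137365 = 137.6719

137.67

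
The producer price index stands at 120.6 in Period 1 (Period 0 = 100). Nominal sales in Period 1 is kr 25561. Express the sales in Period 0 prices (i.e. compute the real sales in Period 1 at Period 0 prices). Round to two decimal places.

21194.86

Real = Nominal ÷ (Index/100) = 25561 ÷ (120.6/100)
     = 25561 ÷ 1.206 = 21194.8590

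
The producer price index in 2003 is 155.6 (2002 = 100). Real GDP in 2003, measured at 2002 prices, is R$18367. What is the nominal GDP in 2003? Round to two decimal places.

Nominal = Real × (Index/100) = 18367 × (155.6/100)
        = 18367 × 1.556 = 28579.0520

28579.05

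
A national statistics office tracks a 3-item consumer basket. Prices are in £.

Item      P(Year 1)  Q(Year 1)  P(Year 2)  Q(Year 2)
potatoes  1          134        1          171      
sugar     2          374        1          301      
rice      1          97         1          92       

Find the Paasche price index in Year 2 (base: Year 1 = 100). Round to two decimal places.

65.20

Paasche price index uses current-period quantities as weights.
ΣP(Year 2)·Q(Year 2) = 1×171 + 1×301 + 1×92 = 171 + 301 + 92 = 564
ΣP(Year 1)·Q(Year 2) = 1×171 + 2×301 + 1×92 = 171 + 602 + 92 = 865
Index = 564 / 865 × 100 = 65.2023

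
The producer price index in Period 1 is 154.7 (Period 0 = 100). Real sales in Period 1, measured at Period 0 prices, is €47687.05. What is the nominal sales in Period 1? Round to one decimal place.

73771.9

Nominal = Real × (Index/100) = 47687.05 × (154.7/100)
        = 47687.05 × 1.547 = 73771.8663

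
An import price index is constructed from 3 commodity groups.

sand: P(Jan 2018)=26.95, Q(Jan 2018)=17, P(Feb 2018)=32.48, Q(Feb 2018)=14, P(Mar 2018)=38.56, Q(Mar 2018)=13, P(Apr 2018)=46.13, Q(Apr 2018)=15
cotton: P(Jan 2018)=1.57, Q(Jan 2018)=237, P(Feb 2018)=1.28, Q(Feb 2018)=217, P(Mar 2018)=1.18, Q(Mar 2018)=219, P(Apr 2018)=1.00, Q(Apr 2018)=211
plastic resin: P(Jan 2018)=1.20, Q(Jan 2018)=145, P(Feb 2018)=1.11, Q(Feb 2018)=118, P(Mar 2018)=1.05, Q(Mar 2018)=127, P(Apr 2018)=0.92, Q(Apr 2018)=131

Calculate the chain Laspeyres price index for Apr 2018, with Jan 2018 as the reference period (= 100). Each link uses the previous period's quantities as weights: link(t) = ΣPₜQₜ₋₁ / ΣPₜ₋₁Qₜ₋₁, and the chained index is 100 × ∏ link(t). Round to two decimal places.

Link Jan 2018→Feb 2018:
ΣP(Feb 2018)Q(Jan 2018) = 32.48×17 + 1.28×237 + 1.11×145 = 552.16 + 303.36 + 160.95 = 1016.47
ΣP(Jan 2018)Q(Jan 2018) = 26.95×17 + 1.57×237 + 1.20×145 = 458.15 + 372.09 + 174 = 1004.24
link = 1016.47/1004.24 = 1.012178
Link Feb 2018→Mar 2018:
ΣP(Mar 2018)Q(Feb 2018) = 38.56×14 + 1.18×217 + 1.05×118 = 539.84 + 256.06 + 123.9 = 919.8
ΣP(Feb 2018)Q(Feb 2018) = 32.48×14 + 1.28×217 + 1.11×118 = 454.72 + 277.76 + 130.98 = 863.46
link = 919.8/863.46 = 1.065249
Link Mar 2018→Apr 2018:
ΣP(Apr 2018)Q(Mar 2018) = 46.13×13 + 1.00×219 + 0.92×127 = 599.69 + 219 + 116.84 = 935.53
ΣP(Mar 2018)Q(Mar 2018) = 38.56×13 + 1.18×219 + 1.05×127 = 501.28 + 258.42 + 133.35 = 893.05
link = 935.53/893.05 = 1.047567
Chained index = 100 × 1.012178 × 1.065249 × 1.047567 = 112.9510

112.95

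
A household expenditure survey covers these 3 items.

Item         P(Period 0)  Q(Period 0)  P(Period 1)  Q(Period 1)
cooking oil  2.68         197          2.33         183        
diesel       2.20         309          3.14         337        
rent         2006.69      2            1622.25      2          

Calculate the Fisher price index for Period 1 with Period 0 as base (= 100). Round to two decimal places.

Laspeyres component (base-period weights):
ΣP(Period 1)Q(Period 0) = 2.33×197 + 3.14×309 + 1622.25×2 = 459.01 + 970.26 + 3244.5 = 4673.77
ΣP(Period 0)Q(Period 0) = 2.68×197 + 2.20×309 + 2006.69×2 = 527.96 + 679.8 + 4013.38 = 5221.14
L = 4673.77 / 5221.14 × 100 = 89.5163
Paasche component (current-period weights):
ΣP(Period 1)Q(Period 1) = 2.33×183 + 3.14×337 + 1622.25×2 = 426.39 + 1058.18 + 3244.5 = 4729.07
ΣP(Period 0)Q(Period 1) = 2.68×183 + 2.20×337 + 2006.69×2 = 490.44 + 741.4 + 4013.38 = 5245.22
P = 4729.07 / 5245.22 × 100 = 90.1596
Fisher = √(L × P) = √(89.5163 × 90.1596) = 89.8374

89.84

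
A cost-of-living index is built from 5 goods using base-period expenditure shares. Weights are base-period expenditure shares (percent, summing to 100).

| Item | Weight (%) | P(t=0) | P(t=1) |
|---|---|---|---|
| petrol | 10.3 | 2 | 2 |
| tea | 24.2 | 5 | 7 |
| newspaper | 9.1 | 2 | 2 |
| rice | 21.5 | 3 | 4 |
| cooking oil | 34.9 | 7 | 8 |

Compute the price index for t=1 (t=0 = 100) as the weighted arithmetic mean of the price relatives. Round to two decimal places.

petrol: 10.3 × (2/2) = 10.3 × 1.000000 = 10.3000
tea: 24.2 × (7/5) = 24.2 × 1.400000 = 33.8800
newspaper: 9.1 × (2/2) = 9.1 × 1.000000 = 9.1000
rice: 21.5 × (4/3) = 21.5 × 1.333333 = 28.6667
cooking oil: 34.9 × (8/7) = 34.9 × 1.142857 = 39.8857
Index = Σ wᵢ·(p₁ᵢ/p₀ᵢ) = 10.3000 + 33.8800 + 9.1000 + 28.6667 + 39.8857 = 121.8324

121.83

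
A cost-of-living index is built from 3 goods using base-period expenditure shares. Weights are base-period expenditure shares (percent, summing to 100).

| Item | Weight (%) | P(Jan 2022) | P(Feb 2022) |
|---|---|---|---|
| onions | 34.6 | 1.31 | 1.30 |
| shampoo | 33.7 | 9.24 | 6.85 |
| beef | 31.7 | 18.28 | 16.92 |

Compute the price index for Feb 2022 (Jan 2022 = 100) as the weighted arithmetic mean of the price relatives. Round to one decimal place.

onions: 34.6 × (1.30/1.31) = 34.6 × 0.992366 = 34.3359
shampoo: 33.7 × (6.85/9.24) = 33.7 × 0.741342 = 24.9832
beef: 31.7 × (16.92/18.28) = 31.7 × 0.925602 = 29.3416
Index = Σ wᵢ·(p₁ᵢ/p₀ᵢ) = 34.3359 + 24.9832 + 29.3416 = 88.6607

88.7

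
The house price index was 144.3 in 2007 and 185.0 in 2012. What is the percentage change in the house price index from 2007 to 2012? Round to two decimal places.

Change = (185.0 − 144.3) / 144.3 × 100
       = 40.7 / 144.3 × 100 = 28.2051%

28.21%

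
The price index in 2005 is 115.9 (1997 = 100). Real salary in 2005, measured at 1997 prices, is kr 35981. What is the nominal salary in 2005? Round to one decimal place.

41702.0

Nominal = Real × (Index/100) = 35981 × (115.9/100)
        = 35981 × 1.159 = 41701.9790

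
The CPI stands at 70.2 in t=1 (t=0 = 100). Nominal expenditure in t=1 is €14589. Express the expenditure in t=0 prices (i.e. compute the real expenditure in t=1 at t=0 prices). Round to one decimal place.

20782.1

Real = Nominal ÷ (Index/100) = 14589 ÷ (70.2/100)
     = 14589 ÷ 0.702 = 20782.0513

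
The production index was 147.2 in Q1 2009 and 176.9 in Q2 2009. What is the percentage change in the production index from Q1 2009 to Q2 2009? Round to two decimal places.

20.18%

Change = (176.9 − 147.2) / 147.2 × 100
       = 29.7 / 147.2 × 100 = 20.1766%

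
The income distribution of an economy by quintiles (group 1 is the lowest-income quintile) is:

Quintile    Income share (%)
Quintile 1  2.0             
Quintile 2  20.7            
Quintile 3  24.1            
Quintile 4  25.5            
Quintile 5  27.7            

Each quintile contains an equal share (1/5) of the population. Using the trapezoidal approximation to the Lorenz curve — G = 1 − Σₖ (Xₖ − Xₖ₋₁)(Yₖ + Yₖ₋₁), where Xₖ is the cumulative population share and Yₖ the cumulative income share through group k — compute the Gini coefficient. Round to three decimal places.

Cumulative income shares Yₖ: 0.0200, 0.2270, 0.4680, 0.7230, 1.0000
Σ (Xₖ−Xₖ₋₁)(Yₖ+Yₖ₋₁) = (1/5)(0.0200+0.0000) + (1/5)(0.2270+0.0200) + (1/5)(0.4680+0.2270) + (1/5)(0.7230+0.4680) + (1/5)(1.0000+0.7230)
  = 0.0040 + 0.0494 + 0.1390 + 0.2382 + 0.3446 = 0.7752
G = 1 − 0.7752 = 0.2248

0.225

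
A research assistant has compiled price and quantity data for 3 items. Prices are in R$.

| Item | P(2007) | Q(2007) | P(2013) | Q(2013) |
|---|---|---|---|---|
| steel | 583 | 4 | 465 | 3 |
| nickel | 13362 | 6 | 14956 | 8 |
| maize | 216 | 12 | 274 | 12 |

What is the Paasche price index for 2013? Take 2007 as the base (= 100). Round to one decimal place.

Paasche price index uses current-period quantities as weights.
ΣP(2013)·Q(2013) = 465×3 + 14956×8 + 274×12 = 1395 + 119648 + 3288 = 124331
ΣP(2007)·Q(2013) = 583×3 + 13362×8 + 216×12 = 1749 + 106896 + 2592 = 111237
Index = 124331 / 111237 × 100 = 111.7713

111.8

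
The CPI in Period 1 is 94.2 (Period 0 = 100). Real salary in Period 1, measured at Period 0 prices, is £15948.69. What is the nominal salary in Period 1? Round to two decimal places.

15023.67

Nominal = Real × (Index/100) = 15948.69 × (94.2/100)
        = 15948.69 × 0.942 = 15023.6660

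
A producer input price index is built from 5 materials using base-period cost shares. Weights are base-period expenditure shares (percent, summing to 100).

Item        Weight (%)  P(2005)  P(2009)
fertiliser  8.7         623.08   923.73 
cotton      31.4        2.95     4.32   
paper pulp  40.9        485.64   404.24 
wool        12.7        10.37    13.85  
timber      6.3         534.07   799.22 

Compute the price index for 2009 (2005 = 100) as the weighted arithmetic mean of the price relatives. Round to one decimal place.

119.3

fertiliser: 8.7 × (923.73/623.08) = 8.7 × 1.482522 = 12.8979
cotton: 31.4 × (4.32/2.95) = 31.4 × 1.464407 = 45.9824
paper pulp: 40.9 × (404.24/485.64) = 40.9 × 0.832386 = 34.0446
wool: 12.7 × (13.85/10.37) = 12.7 × 1.335583 = 16.9619
timber: 6.3 × (799.22/534.07) = 6.3 × 1.496471 = 9.4278
Index = Σ wᵢ·(p₁ᵢ/p₀ᵢ) = 12.8979 + 45.9824 + 34.0446 + 16.9619 + 9.4278 = 119.3146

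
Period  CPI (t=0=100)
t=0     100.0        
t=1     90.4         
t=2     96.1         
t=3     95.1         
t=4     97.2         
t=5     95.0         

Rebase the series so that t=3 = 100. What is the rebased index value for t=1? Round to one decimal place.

95.1

Rebased(t=1) = 90.4 / 95.1 × 100 = 95.0578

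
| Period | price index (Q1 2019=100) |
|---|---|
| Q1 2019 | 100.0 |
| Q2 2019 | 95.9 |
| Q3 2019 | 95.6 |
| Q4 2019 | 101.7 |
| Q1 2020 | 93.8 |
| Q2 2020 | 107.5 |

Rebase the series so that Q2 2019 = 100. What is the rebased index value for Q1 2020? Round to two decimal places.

97.81

Rebased(Q1 2020) = 93.8 / 95.9 × 100 = 97.8102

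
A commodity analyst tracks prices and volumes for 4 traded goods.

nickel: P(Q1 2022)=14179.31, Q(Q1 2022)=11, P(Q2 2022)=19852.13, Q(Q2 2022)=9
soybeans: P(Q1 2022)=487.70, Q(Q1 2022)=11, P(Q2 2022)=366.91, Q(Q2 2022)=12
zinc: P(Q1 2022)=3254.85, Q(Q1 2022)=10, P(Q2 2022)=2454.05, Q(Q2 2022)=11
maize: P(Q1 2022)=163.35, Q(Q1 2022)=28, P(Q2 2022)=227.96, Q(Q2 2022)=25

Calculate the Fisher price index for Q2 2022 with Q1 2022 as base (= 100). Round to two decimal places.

126.05

Laspeyres component (base-period weights):
ΣP(Q2 2022)Q(Q1 2022) = 19852.13×11 + 366.91×11 + 2454.05×10 + 227.96×28 = 218373.43 + 4036.01 + 24540.5 + 6382.88 = 253332.82
ΣP(Q1 2022)Q(Q1 2022) = 14179.31×11 + 487.70×11 + 3254.85×10 + 163.35×28 = 155972.41 + 5364.7 + 32548.5 + 4573.8 = 198459.41
L = 253332.82 / 198459.41 × 100 = 127.6497
Paasche component (current-period weights):
ΣP(Q2 2022)Q(Q2 2022) = 19852.13×9 + 366.91×12 + 2454.05×11 + 227.96×25 = 178669.17 + 4402.92 + 26994.55 + 5699 = 215765.64
ΣP(Q1 2022)Q(Q2 2022) = 14179.31×9 + 487.70×12 + 3254.85×11 + 163.35×25 = 127613.79 + 5852.4 + 35803.35 + 4083.75 = 173353.29
P = 215765.64 / 173353.29 × 100 = 124.4658
Fisher = √(L × P) = √(127.6497 × 124.4658) = 126.0477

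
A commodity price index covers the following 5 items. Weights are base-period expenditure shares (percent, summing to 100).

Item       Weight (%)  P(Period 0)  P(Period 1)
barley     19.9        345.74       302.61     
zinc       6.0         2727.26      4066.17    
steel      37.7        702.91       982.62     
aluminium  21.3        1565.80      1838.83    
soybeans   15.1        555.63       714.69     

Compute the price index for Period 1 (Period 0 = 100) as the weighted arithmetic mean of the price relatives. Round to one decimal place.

123.5

barley: 19.9 × (302.61/345.74) = 19.9 × 0.875253 = 17.4175
zinc: 6.0 × (4066.17/2727.26) = 6.0 × 1.490936 = 8.9456
steel: 37.7 × (982.62/702.91) = 37.7 × 1.397931 = 52.7020
aluminium: 21.3 × (1838.83/1565.80) = 21.3 × 1.174371 = 25.0141
soybeans: 15.1 × (714.69/555.63) = 15.1 × 1.286270 = 19.4227
Index = Σ wᵢ·(p₁ᵢ/p₀ᵢ) = 17.4175 + 8.9456 + 52.7020 + 25.0141 + 19.4227 = 123.5019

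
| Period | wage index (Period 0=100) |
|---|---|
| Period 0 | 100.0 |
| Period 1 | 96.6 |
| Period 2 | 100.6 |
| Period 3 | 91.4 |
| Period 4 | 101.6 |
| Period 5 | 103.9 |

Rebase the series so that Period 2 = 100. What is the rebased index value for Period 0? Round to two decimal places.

99.40

Rebased(Period 0) = 100.0 / 100.6 × 100 = 99.4036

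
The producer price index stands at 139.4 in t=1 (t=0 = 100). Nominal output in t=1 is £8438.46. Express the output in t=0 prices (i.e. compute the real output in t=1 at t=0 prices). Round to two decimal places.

6053.41

Real = Nominal ÷ (Index/100) = 8438.46 ÷ (139.4/100)
     = 8438.46 ÷ 1.394 = 6053.4146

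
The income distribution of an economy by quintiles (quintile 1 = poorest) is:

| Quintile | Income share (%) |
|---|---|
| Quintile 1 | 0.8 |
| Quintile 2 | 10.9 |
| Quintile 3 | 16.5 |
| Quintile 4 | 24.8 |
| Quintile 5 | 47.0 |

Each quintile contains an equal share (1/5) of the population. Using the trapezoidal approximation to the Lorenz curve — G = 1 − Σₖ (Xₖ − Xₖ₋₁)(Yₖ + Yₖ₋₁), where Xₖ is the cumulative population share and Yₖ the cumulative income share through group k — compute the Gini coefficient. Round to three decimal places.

Cumulative income shares Yₖ: 0.0080, 0.1170, 0.2820, 0.5300, 1.0000
Σ (Xₖ−Xₖ₋₁)(Yₖ+Yₖ₋₁) = (1/5)(0.0080+0.0000) + (1/5)(0.1170+0.0080) + (1/5)(0.2820+0.1170) + (1/5)(0.5300+0.2820) + (1/5)(1.0000+0.5300)
  = 0.0016 + 0.0250 + 0.0798 + 0.1624 + 0.3060 = 0.5748
G = 1 − 0.5748 = 0.4252

0.425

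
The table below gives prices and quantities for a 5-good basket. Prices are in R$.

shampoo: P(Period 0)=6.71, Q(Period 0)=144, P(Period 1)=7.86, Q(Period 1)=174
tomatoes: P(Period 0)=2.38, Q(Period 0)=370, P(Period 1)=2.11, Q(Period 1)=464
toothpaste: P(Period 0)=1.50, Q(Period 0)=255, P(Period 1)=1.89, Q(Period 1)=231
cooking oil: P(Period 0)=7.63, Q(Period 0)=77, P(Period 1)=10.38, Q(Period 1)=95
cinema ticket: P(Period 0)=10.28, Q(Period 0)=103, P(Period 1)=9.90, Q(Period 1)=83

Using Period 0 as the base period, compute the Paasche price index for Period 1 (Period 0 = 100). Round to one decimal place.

109.4

Paasche price index uses current-period quantities as weights.
ΣP(Period 1)·Q(Period 1) = 7.86×174 + 2.11×464 + 1.89×231 + 10.38×95 + 9.90×83 = 1367.64 + 979.04 + 436.59 + 986.1 + 821.7 = 4591.07
ΣP(Period 0)·Q(Period 1) = 6.71×174 + 2.38×464 + 1.50×231 + 7.63×95 + 10.28×83 = 1167.54 + 1104.32 + 346.5 + 724.85 + 853.24 = 4196.45
Index = 4591.07 / 4196.45 × 100 = 109.4037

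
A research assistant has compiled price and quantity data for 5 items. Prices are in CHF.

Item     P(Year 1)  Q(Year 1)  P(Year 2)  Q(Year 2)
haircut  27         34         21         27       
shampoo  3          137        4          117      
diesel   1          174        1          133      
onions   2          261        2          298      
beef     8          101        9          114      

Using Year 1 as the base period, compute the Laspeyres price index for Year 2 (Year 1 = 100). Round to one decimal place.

101.2

Laspeyres price index uses base-period quantities as weights.
ΣP(Year 2)·Q(Year 1) = 21×34 + 4×137 + 1×174 + 2×261 + 9×101 = 714 + 548 + 174 + 522 + 909 = 2867
ΣP(Year 1)·Q(Year 1) = 27×34 + 3×137 + 1×174 + 2×261 + 8×101 = 918 + 411 + 174 + 522 + 808 = 2833
Index = 2867 / 2833 × 100 = 101.2001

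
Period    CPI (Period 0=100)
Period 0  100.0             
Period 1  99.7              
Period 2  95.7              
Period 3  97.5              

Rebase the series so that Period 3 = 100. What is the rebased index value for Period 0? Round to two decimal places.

102.56

Rebased(Period 0) = 100.0 / 97.5 × 100 = 102.5641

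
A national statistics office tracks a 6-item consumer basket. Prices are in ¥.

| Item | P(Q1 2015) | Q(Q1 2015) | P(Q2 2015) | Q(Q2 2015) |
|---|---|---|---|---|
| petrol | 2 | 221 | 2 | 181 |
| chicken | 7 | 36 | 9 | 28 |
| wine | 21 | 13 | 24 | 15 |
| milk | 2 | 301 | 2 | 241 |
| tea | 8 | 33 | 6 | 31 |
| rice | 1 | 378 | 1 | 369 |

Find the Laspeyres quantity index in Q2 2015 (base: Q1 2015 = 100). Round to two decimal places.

Laspeyres quantity index uses base-period prices as weights.
ΣP(Q1 2015)·Q(Q2 2015) = 2×181 + 7×28 + 21×15 + 2×241 + 8×31 + 1×369 = 362 + 196 + 315 + 482 + 248 + 369 = 1972
ΣP(Q1 2015)·Q(Q1 2015) = 2×221 + 7×36 + 21×13 + 2×301 + 8×33 + 1×378 = 442 + 252 + 273 + 602 + 264 + 378 = 2211
Index = 1972 / 2211 × 100 = 89.1904

89.19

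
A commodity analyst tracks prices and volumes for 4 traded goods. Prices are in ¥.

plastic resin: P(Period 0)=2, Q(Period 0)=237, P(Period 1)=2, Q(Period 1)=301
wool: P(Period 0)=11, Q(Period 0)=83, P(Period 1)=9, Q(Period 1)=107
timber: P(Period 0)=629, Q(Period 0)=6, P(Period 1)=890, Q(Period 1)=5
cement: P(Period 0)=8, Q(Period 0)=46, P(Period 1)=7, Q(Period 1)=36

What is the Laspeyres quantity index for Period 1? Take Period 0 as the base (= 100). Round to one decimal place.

Laspeyres quantity index uses base-period prices as weights.
ΣP(Period 0)·Q(Period 1) = 2×301 + 11×107 + 629×5 + 8×36 = 602 + 1177 + 3145 + 288 = 5212
ΣP(Period 0)·Q(Period 0) = 2×237 + 11×83 + 629×6 + 8×46 = 474 + 913 + 3774 + 368 = 5529
Index = 5212 / 5529 × 100 = 94.2666

94.3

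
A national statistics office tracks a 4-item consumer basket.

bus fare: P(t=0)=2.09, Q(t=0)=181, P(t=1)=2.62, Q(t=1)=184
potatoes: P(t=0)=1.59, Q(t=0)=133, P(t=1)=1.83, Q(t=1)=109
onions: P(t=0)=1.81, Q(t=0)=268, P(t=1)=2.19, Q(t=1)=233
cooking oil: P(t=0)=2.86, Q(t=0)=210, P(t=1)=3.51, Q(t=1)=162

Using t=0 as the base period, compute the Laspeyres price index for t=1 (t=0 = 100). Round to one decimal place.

121.9

Laspeyres price index uses base-period quantities as weights.
ΣP(t=1)·Q(t=0) = 2.62×181 + 1.83×133 + 2.19×268 + 3.51×210 = 474.22 + 243.39 + 586.92 + 737.1 = 2041.63
ΣP(t=0)·Q(t=0) = 2.09×181 + 1.59×133 + 1.81×268 + 2.86×210 = 378.29 + 211.47 + 485.08 + 600.6 = 1675.44
Index = 2041.63 / 1675.44 × 100 = 121.8563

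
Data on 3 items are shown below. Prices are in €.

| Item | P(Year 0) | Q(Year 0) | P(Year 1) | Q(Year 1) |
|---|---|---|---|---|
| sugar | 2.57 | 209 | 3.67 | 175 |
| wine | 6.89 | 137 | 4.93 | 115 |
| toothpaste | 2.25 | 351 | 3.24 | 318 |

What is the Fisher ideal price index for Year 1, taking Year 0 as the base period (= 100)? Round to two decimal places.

Laspeyres component (base-period weights):
ΣP(Year 1)Q(Year 0) = 3.67×209 + 4.93×137 + 3.24×351 = 767.03 + 675.41 + 1137.24 = 2579.68
ΣP(Year 0)Q(Year 0) = 2.57×209 + 6.89×137 + 2.25×351 = 537.13 + 943.93 + 789.75 = 2270.81
L = 2579.68 / 2270.81 × 100 = 113.6018
Paasche component (current-period weights):
ΣP(Year 1)Q(Year 1) = 3.67×175 + 4.93×115 + 3.24×318 = 642.25 + 566.95 + 1030.32 = 2239.52
ΣP(Year 0)Q(Year 1) = 2.57×175 + 6.89×115 + 2.25×318 = 449.75 + 792.35 + 715.5 = 1957.6
P = 2239.52 / 1957.6 × 100 = 114.4013
Fisher = √(L × P) = √(113.6018 × 114.4013) = 114.0008

114.00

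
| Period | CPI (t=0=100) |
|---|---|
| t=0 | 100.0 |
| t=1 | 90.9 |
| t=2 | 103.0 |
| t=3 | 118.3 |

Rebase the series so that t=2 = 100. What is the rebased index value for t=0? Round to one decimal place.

Rebased(t=0) = 100.0 / 103.0 × 100 = 97.0874

97.1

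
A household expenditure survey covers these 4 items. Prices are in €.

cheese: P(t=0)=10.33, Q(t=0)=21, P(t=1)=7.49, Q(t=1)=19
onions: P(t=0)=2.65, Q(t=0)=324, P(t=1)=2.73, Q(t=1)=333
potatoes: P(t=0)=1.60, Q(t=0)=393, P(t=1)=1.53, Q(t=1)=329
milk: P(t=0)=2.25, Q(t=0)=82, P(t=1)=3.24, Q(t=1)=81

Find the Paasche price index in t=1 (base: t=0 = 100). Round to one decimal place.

101.7

Paasche price index uses current-period quantities as weights.
ΣP(t=1)·Q(t=1) = 7.49×19 + 2.73×333 + 1.53×329 + 3.24×81 = 142.31 + 909.09 + 503.37 + 262.44 = 1817.21
ΣP(t=0)·Q(t=1) = 10.33×19 + 2.65×333 + 1.60×329 + 2.25×81 = 196.27 + 882.45 + 526.4 + 182.25 = 1787.37
Index = 1817.21 / 1787.37 × 100 = 101.6695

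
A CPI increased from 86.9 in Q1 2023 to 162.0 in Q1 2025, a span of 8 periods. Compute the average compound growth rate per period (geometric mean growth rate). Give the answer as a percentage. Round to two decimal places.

8.10%

Growth factor = (162.0/86.9)^(1/8) = (1.864212)^(1/8) = 1.080966
Growth rate = 1.080966 − 1 = 0.080966 = 8.0966%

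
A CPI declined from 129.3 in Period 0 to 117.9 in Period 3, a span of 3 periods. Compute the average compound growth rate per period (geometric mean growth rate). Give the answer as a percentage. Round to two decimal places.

Growth factor = (117.9/129.3)^(1/3) = (0.911833)^(1/3) = 0.969702
Growth rate = 0.969702 − 1 = -0.030298 = -3.0298%

-3.03%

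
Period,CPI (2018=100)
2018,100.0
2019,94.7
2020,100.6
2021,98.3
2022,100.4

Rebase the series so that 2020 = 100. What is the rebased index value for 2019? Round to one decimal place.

94.1

Rebased(2019) = 94.7 / 100.6 × 100 = 94.1352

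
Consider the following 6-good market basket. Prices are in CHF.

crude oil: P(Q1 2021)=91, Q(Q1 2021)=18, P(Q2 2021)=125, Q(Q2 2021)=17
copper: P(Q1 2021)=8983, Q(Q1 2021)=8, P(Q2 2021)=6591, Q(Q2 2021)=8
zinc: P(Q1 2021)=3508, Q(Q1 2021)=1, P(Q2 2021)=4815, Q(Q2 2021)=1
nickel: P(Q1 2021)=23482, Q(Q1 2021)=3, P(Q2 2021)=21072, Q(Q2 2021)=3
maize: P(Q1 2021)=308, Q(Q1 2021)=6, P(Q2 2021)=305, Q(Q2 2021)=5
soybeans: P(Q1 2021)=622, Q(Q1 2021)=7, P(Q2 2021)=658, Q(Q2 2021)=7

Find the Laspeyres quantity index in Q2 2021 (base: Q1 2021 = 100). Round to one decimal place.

99.7

Laspeyres quantity index uses base-period prices as weights.
ΣP(Q1 2021)·Q(Q2 2021) = 91×17 + 8983×8 + 3508×1 + 23482×3 + 308×5 + 622×7 = 1547 + 71864 + 3508 + 70446 + 1540 + 4354 = 153259
ΣP(Q1 2021)·Q(Q1 2021) = 91×18 + 8983×8 + 3508×1 + 23482×3 + 308×6 + 622×7 = 1638 + 71864 + 3508 + 70446 + 1848 + 4354 = 153658
Index = 153259 / 153658 × 100 = 99.7403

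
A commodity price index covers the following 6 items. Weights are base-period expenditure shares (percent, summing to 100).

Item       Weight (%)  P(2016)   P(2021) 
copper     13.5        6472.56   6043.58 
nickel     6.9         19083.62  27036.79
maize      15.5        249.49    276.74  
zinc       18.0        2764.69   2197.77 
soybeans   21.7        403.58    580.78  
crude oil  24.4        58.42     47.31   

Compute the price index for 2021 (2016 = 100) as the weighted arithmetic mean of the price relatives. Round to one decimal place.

104.9

copper: 13.5 × (6043.58/6472.56) = 13.5 × 0.933723 = 12.6053
nickel: 6.9 × (27036.79/19083.62) = 6.9 × 1.416754 = 9.7756
maize: 15.5 × (276.74/249.49) = 15.5 × 1.109223 = 17.1930
zinc: 18.0 × (2197.77/2764.69) = 18.0 × 0.794943 = 14.3090
soybeans: 21.7 × (580.78/403.58) = 21.7 × 1.439070 = 31.2278
crude oil: 24.4 × (47.31/58.42) = 24.4 × 0.809825 = 19.7597
Index = Σ wᵢ·(p₁ᵢ/p₀ᵢ) = 12.6053 + 9.7756 + 17.1930 + 14.3090 + 31.2278 + 19.7597 = 104.8704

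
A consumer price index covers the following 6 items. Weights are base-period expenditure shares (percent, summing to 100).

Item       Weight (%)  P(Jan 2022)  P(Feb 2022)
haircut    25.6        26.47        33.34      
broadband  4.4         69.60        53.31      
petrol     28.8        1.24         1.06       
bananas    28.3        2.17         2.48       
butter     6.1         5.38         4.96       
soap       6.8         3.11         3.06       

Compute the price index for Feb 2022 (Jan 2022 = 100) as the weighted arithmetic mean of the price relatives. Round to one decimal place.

haircut: 25.6 × (33.34/26.47) = 25.6 × 1.259539 = 32.2442
broadband: 4.4 × (53.31/69.60) = 4.4 × 0.765948 = 3.3702
petrol: 28.8 × (1.06/1.24) = 28.8 × 0.854839 = 24.6194
bananas: 28.3 × (2.48/2.17) = 28.3 × 1.142857 = 32.3429
butter: 6.1 × (4.96/5.38) = 6.1 × 0.921933 = 5.6238
soap: 6.8 × (3.06/3.11) = 6.8 × 0.983923 = 6.6907
Index = Σ wᵢ·(p₁ᵢ/p₀ᵢ) = 32.2442 + 3.3702 + 24.6194 + 32.3429 + 5.6238 + 6.6907 = 104.8911

104.9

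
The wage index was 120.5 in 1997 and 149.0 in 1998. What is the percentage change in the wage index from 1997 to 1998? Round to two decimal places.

Change = (149.0 − 120.5) / 120.5 × 100
       = 28.5 / 120.5 × 100 = 23.6515%

23.65%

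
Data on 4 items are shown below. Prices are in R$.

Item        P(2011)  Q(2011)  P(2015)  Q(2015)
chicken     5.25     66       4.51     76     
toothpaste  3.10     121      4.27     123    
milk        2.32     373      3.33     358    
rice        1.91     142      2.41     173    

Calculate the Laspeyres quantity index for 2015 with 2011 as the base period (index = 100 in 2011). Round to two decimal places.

Laspeyres quantity index uses base-period prices as weights.
ΣP(2011)·Q(2015) = 5.25×76 + 3.10×123 + 2.32×358 + 1.91×173 = 399 + 381.3 + 830.56 + 330.43 = 1941.29
ΣP(2011)·Q(2011) = 5.25×66 + 3.10×121 + 2.32×373 + 1.91×142 = 346.5 + 375.1 + 865.36 + 271.22 = 1858.18
Index = 1941.29 / 1858.18 × 100 = 104.4727

104.47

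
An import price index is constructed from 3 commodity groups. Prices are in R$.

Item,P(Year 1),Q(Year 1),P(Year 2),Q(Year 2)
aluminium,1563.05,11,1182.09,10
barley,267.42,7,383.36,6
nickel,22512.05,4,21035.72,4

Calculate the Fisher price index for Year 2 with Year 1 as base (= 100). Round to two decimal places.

91.54

Laspeyres component (base-period weights):
ΣP(Year 2)Q(Year 1) = 1182.09×11 + 383.36×7 + 21035.72×4 = 13002.99 + 2683.52 + 84142.88 = 99829.39
ΣP(Year 1)Q(Year 1) = 1563.05×11 + 267.42×7 + 22512.05×4 = 17193.55 + 1871.94 + 90048.2 = 109113.69
L = 99829.39 / 109113.69 × 100 = 91.4912
Paasche component (current-period weights):
ΣP(Year 2)Q(Year 2) = 1182.09×10 + 383.36×6 + 21035.72×4 = 11820.9 + 2300.16 + 84142.88 = 98263.94
ΣP(Year 1)Q(Year 2) = 1563.05×10 + 267.42×6 + 22512.05×4 = 15630.5 + 1604.52 + 90048.2 = 107283.22
P = 98263.94 / 107283.22 × 100 = 91.5930
Fisher = √(L × P) = √(91.4912 × 91.5930) = 91.5421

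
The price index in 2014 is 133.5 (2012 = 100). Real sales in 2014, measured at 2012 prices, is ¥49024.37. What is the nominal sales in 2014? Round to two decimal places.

Nominal = Real × (Index/100) = 49024.37 × (133.5/100)
        = 49024.37 × 1.335 = 65447.5340

65447.53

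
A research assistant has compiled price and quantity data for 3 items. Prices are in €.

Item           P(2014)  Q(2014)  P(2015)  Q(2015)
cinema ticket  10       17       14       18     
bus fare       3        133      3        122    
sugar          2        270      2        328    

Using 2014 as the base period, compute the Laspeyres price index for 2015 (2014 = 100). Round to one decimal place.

106.1

Laspeyres price index uses base-period quantities as weights.
ΣP(2015)·Q(2014) = 14×17 + 3×133 + 2×270 = 238 + 399 + 540 = 1177
ΣP(2014)·Q(2014) = 10×17 + 3×133 + 2×270 = 170 + 399 + 540 = 1109
Index = 1177 / 1109 × 100 = 106.1317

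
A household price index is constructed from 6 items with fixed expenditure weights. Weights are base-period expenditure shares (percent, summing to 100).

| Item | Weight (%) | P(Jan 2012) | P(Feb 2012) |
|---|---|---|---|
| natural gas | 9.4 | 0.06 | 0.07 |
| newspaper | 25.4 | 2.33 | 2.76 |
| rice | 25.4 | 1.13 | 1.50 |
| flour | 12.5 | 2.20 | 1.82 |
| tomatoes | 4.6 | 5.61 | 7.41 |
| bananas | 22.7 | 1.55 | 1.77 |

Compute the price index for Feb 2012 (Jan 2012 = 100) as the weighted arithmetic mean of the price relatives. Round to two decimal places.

117.11

natural gas: 9.4 × (0.07/0.06) = 9.4 × 1.166667 = 10.9667
newspaper: 25.4 × (2.76/2.33) = 25.4 × 1.184549 = 30.0876
rice: 25.4 × (1.50/1.13) = 25.4 × 1.327434 = 33.7168
flour: 12.5 × (1.82/2.20) = 12.5 × 0.827273 = 10.3409
tomatoes: 4.6 × (7.41/5.61) = 4.6 × 1.320856 = 6.0759
bananas: 22.7 × (1.77/1.55) = 22.7 × 1.141935 = 25.9219
Index = Σ wᵢ·(p₁ᵢ/p₀ᵢ) = 10.9667 + 30.0876 + 33.7168 + 10.3409 + 6.0759 + 25.9219 = 117.1098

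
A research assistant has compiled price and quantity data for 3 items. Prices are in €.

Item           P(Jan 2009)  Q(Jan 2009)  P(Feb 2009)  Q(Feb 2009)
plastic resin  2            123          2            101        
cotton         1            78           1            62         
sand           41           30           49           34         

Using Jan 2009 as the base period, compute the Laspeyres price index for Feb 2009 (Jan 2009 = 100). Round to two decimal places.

Laspeyres price index uses base-period quantities as weights.
ΣP(Feb 2009)·Q(Jan 2009) = 2×123 + 1×78 + 49×30 = 246 + 78 + 1470 = 1794
ΣP(Jan 2009)·Q(Jan 2009) = 2×123 + 1×78 + 41×30 = 246 + 78 + 1230 = 1554
Index = 1794 / 1554 × 100 = 115.4440

115.44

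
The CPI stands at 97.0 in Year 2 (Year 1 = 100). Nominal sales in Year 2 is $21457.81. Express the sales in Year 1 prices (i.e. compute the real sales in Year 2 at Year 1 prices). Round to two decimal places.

22121.45

Real = Nominal ÷ (Index/100) = 21457.81 ÷ (97.0/100)
     = 21457.81 ÷ 0.970 = 22121.4536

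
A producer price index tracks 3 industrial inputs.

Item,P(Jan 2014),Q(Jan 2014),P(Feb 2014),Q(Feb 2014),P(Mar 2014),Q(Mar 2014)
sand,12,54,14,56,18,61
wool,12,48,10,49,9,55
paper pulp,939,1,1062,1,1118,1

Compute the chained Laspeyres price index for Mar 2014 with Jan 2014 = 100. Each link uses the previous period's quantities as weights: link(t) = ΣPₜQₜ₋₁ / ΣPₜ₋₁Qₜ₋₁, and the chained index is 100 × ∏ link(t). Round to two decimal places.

116.75

Link Jan 2014→Feb 2014:
ΣP(Feb 2014)Q(Jan 2014) = 14×54 + 10×48 + 1062×1 = 756 + 480 + 1062 = 2298
ΣP(Jan 2014)Q(Jan 2014) = 12×54 + 12×48 + 939×1 = 648 + 576 + 939 = 2163
link = 2298/2163 = 1.062413
Link Feb 2014→Mar 2014:
ΣP(Mar 2014)Q(Feb 2014) = 18×56 + 9×49 + 1118×1 = 1008 + 441 + 1118 = 2567
ΣP(Feb 2014)Q(Feb 2014) = 14×56 + 10×49 + 1062×1 = 784 + 490 + 1062 = 2336
link = 2567/2336 = 1.098887
Chained index = 100 × 1.062413 × 1.098887 = 116.7472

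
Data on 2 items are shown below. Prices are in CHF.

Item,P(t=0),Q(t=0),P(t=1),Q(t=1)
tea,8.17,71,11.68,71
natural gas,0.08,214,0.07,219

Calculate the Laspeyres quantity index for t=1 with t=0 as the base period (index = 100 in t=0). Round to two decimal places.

100.07

Laspeyres quantity index uses base-period prices as weights.
ΣP(t=0)·Q(t=1) = 8.17×71 + 0.08×219 = 580.07 + 17.52 = 597.59
ΣP(t=0)·Q(t=0) = 8.17×71 + 0.08×214 = 580.07 + 17.12 = 597.19
Index = 597.59 / 597.19 × 100 = 100.0670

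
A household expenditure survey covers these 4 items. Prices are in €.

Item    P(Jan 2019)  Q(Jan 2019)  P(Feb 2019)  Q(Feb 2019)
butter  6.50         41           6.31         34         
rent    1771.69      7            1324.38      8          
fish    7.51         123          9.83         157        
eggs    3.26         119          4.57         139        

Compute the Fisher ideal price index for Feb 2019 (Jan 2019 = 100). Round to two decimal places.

80.87

Laspeyres component (base-period weights):
ΣP(Feb 2019)Q(Jan 2019) = 6.31×41 + 1324.38×7 + 9.83×123 + 4.57×119 = 258.71 + 9270.66 + 1209.09 + 543.83 = 11282.29
ΣP(Jan 2019)Q(Jan 2019) = 6.50×41 + 1771.69×7 + 7.51×123 + 3.26×119 = 266.5 + 12401.83 + 923.73 + 387.94 = 13980
L = 11282.29 / 13980 × 100 = 80.7031
Paasche component (current-period weights):
ΣP(Feb 2019)Q(Feb 2019) = 6.31×34 + 1324.38×8 + 9.83×157 + 4.57×139 = 214.54 + 10595.04 + 1543.31 + 635.23 = 12988.12
ΣP(Jan 2019)Q(Feb 2019) = 6.50×34 + 1771.69×8 + 7.51×157 + 3.26×139 = 221 + 14173.52 + 1179.07 + 453.14 = 16026.73
P = 12988.12 / 16026.73 × 100 = 81.0404
Fisher = √(L × P) = √(80.7031 × 81.0404) = 80.8715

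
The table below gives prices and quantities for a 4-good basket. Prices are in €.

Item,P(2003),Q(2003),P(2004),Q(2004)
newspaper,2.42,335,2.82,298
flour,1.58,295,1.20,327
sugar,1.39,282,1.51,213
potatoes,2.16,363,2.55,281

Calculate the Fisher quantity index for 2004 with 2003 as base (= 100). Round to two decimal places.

Laspeyres component (base-period weights):
ΣP(2003)Q(2004) = 2.42×298 + 1.58×327 + 1.39×213 + 2.16×281 = 721.16 + 516.66 + 296.07 + 606.96 = 2140.85
ΣP(2003)Q(2003) = 2.42×335 + 1.58×295 + 1.39×282 + 2.16×363 = 810.7 + 466.1 + 391.98 + 784.08 = 2452.86
L = 2140.85 / 2452.86 × 100 = 87.2797
Paasche component (current-period weights):
ΣP(2004)Q(2004) = 2.82×298 + 1.20×327 + 1.51×213 + 2.55×281 = 840.36 + 392.4 + 321.63 + 716.55 = 2270.94
ΣP(2004)Q(2003) = 2.82×335 + 1.20×295 + 1.51×282 + 2.55×363 = 944.7 + 354 + 425.82 + 925.65 = 2650.17
P = 2270.94 / 2650.17 × 100 = 85.6904
Fisher = √(L × P) = √(87.2797 × 85.6904) = 86.4814

86.48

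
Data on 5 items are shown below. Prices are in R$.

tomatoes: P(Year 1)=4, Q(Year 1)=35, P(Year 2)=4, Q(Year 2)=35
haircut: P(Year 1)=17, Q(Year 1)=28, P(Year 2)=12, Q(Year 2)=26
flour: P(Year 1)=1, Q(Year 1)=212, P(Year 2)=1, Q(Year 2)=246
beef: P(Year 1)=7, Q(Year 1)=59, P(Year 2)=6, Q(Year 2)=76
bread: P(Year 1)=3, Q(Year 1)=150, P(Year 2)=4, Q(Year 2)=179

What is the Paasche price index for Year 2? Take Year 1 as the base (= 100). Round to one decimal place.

Paasche price index uses current-period quantities as weights.
ΣP(Year 2)·Q(Year 2) = 4×35 + 12×26 + 1×246 + 6×76 + 4×179 = 140 + 312 + 246 + 456 + 716 = 1870
ΣP(Year 1)·Q(Year 2) = 4×35 + 17×26 + 1×246 + 7×76 + 3×179 = 140 + 442 + 246 + 532 + 537 = 1897
Index = 1870 / 1897 × 100 = 98.5767

98.6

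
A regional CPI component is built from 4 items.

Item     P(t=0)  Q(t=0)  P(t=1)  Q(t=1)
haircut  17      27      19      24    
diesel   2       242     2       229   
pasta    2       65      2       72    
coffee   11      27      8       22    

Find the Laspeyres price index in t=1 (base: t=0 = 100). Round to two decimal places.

98.03

Laspeyres price index uses base-period quantities as weights.
ΣP(t=1)·Q(t=0) = 19×27 + 2×242 + 2×65 + 8×27 = 513 + 484 + 130 + 216 = 1343
ΣP(t=0)·Q(t=0) = 17×27 + 2×242 + 2×65 + 11×27 = 459 + 484 + 130 + 297 = 1370
Index = 1343 / 1370 × 100 = 98.0292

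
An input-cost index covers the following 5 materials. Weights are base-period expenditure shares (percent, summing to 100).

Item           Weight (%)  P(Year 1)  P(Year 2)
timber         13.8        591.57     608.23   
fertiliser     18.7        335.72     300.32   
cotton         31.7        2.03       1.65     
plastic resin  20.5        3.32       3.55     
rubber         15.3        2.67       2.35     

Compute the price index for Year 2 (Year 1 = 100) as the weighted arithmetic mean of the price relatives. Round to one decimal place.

timber: 13.8 × (608.23/591.57) = 13.8 × 1.028162 = 14.1886
fertiliser: 18.7 × (300.32/335.72) = 18.7 × 0.894555 = 16.7282
cotton: 31.7 × (1.65/2.03) = 31.7 × 0.812808 = 25.7660
plastic resin: 20.5 × (3.55/3.32) = 20.5 × 1.069277 = 21.9202
rubber: 15.3 × (2.35/2.67) = 15.3 × 0.880150 = 13.4663
Index = Σ wᵢ·(p₁ᵢ/p₀ᵢ) = 14.1886 + 16.7282 + 25.7660 + 21.9202 + 13.4663 = 92.0693

92.1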